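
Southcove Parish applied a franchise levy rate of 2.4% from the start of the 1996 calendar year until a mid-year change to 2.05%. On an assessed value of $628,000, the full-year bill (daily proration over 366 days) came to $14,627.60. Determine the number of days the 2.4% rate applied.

Let d = days at the first rate; then 366 − d days at the second rate.
$628,000 × [2.4%·d + 2.05%·(366−d)] / 366 = $14,627.60
Solving gives d = 292, so the new rate took effect on 19 October 1996.

292 days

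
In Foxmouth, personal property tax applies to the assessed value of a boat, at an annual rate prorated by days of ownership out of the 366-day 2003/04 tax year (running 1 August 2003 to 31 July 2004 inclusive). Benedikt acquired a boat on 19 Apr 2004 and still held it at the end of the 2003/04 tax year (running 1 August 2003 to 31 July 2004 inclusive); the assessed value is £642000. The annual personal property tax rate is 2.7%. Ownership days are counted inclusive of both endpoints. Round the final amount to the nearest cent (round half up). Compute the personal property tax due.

£4925.51

Days held (19 Apr – 31 Jul 2004): 104 out of 366
Tax = £642000 × 2.7% × 104/366 = £4925.5082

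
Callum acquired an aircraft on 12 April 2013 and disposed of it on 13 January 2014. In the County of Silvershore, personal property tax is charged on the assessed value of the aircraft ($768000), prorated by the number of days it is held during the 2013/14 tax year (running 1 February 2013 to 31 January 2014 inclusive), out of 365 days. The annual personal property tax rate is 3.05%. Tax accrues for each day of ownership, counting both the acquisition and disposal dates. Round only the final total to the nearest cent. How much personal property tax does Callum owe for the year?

Days held (12 April 2013 – 13 January 2014): 277 out of 365
Tax = $768000 × 3.05% × 277/365 = $17776.5699

$17776.57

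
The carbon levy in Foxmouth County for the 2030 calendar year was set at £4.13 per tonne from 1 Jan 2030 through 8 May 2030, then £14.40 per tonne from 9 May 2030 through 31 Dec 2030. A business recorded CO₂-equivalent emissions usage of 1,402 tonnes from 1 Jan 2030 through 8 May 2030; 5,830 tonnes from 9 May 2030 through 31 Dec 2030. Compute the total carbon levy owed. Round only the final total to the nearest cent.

1 Jan – 8 May 2030: 1,402 tonnes at £4.13/tonne → £5,790.26
9 May – 31 Dec 2030: 5,830 tonnes at £14.40/tonne → £83,952.00

£89,742.26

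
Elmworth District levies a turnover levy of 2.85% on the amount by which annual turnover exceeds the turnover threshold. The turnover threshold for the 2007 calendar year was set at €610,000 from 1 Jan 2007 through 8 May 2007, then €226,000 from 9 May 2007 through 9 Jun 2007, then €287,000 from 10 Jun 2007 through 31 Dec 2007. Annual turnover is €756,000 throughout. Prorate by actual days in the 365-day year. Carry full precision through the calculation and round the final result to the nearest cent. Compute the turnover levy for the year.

1 Jan – 8 May 2007: 128 days, exemption €610,000 → (€756,000 − €610,000) × 2.85% × 128/365 = €1,459.2000
9 May – 9 Jun 2007: 32 days, exemption €226,000 → (€756,000 − €226,000) × 2.85% × 32/365 = €1,324.2740
10 Jun – 31 Dec 2007: 205 days, exemption €287,000 → (€756,000 − €287,000) × 2.85% × 205/365 = €7,507.2123
Total = €10,290.6863

€10,290.69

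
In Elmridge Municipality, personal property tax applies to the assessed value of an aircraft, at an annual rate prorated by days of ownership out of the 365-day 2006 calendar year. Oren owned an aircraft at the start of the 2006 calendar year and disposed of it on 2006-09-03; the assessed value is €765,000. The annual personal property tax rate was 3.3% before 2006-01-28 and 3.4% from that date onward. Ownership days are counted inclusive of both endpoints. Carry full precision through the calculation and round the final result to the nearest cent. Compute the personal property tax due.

2006-01-01 to 2006-01-27: 27 days at 3.3% → €765,000 × 3.3% × 27/365 = €1,867.4384
2006-01-28 to 2006-09-03: 219 days at 3.4% → €765,000 × 3.4% × 219/365 = €15,606.0000
Total = €17,473.4384

€17,473.44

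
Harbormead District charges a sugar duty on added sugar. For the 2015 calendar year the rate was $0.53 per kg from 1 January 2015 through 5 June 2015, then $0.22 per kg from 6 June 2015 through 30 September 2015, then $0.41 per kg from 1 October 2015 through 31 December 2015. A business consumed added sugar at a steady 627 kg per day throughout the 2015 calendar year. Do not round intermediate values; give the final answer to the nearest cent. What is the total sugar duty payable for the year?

$91629.78

1 January – 5 June 2015: 156 days × 627 kg/day = 97,812 kg at $0.53/kg → $51840.36
6 June – 30 September 2015: 117 days × 627 kg/day = 73,359 kg at $0.22/kg → $16138.98
1 October – 31 December 2015: 92 days × 627 kg/day = 57,684 kg at $0.41/kg → $23650.44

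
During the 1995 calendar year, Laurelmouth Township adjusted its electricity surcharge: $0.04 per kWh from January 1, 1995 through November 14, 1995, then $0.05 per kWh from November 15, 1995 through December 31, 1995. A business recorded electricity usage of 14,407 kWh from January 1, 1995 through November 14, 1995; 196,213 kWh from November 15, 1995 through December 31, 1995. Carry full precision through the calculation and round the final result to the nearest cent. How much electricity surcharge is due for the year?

January 1 – November 14, 1995: 14,407 kWh at $0.04/kWh → $576.28
November 15 – December 31, 1995: 196,213 kWh at $0.05/kWh → $9,810.65

$10,386.93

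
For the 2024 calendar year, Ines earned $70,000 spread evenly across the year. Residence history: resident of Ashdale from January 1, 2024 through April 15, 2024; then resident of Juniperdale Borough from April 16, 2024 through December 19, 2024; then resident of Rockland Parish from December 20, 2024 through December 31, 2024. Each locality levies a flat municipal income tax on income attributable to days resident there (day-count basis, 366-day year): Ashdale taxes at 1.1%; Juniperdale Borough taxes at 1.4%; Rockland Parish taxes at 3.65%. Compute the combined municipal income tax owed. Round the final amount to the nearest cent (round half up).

$970.82

Ashdale, January 1 – April 15, 2024: 106 days → $70,000 × 1.1% × 106/366 = $223.0055
Juniperdale Borough, April 16 – December 19, 2024: 248 days → $70,000 × 1.4% × 248/366 = $664.0437
Rockland Parish, December 20 – December 31, 2024: 12 days → $70,000 × 3.65% × 12/366 = $83.7705
Total = $970.8197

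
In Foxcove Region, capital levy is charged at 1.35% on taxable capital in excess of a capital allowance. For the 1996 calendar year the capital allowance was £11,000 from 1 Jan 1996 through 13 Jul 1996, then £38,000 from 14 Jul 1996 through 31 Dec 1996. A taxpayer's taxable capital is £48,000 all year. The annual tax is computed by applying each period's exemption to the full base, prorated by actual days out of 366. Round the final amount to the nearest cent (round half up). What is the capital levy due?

1 Jan – 13 Jul 1996: 195 days, exemption £11,000 → (£48,000 − £11,000) × 1.35% × 195/366 = £266.1270
14 Jul – 31 Dec 1996: 171 days, exemption £38,000 → (£48,000 − £38,000) × 1.35% × 171/366 = £63.0738
Total = £329.2008

£329.20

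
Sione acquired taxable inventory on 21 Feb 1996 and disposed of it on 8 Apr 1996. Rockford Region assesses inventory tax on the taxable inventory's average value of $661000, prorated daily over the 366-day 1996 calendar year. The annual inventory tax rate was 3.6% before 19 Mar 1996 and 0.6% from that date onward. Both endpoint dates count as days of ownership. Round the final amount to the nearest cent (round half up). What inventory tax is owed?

$1983.00

21 Feb – 18 Mar 1996: 27 days at 3.6% → $661000 × 3.6% × 27/366 = $1755.4426
19 Mar – 8 Apr 1996: 21 days at 0.6% → $661000 × 0.6% × 21/366 = $227.5574
Total = $1983.0000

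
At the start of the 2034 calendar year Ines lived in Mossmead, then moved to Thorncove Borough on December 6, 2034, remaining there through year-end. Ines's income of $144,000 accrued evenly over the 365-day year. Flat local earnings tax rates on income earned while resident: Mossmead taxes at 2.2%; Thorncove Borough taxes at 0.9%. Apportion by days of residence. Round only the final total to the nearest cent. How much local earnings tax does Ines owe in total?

Mossmead, January 1 – December 5, 2034: 339 days → $144,000 × 2.2% × 339/365 = $2,942.3342
Thorncove Borough, December 6 – December 31, 2034: 26 days → $144,000 × 0.9% × 26/365 = $92.3178
Total = $3,034.6521

$3,034.65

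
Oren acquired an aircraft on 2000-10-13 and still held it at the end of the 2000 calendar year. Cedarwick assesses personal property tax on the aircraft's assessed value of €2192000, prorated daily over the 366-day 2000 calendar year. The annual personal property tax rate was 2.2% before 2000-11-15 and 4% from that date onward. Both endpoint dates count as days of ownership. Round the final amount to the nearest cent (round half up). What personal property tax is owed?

2000-10-13 to 2000-11-14: 33 days at 2.2% → €2192000 × 2.2% × 33/366 = €4348.0656
2000-11-15 to 2000-12-31: 47 days at 4% → €2192000 × 4% × 47/366 = €11259.4536
Total = €15607.5191

€15607.52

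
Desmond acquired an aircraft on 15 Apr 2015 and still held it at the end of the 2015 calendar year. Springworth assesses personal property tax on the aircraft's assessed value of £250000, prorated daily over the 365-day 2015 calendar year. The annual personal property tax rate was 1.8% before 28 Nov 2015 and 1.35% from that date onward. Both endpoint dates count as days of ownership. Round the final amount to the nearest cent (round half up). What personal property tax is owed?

£3113.01

15 Apr – 27 Nov 2015: 227 days at 1.8% → £250000 × 1.8% × 227/365 = £2798.6301
28 Nov – 31 Dec 2015: 34 days at 1.35% → £250000 × 1.35% × 34/365 = £314.3836
Total = £3113.0137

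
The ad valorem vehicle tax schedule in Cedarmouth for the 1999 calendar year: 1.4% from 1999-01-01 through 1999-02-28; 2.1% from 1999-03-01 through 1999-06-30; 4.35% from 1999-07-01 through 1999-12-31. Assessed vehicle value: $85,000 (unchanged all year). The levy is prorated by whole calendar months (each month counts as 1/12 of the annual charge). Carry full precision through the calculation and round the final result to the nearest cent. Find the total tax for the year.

$2,642.08

1999-01-01 to 1999-02-28: 2 months at 1.4% → $85,000 × 1.4% × 2/12 = $198.3333
1999-03-01 to 1999-06-30: 4 months at 2.1% → $85,000 × 2.1% × 4/12 = $595.0000
1999-07-01 to 1999-12-31: 6 months at 4.35% → $85,000 × 4.35% × 6/12 = $1,848.7500
Total = $2,642.0833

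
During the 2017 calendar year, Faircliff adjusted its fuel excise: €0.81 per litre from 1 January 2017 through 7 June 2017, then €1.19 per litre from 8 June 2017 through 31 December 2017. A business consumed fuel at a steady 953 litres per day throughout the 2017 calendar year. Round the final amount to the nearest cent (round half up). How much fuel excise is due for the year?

€356,717.43

1 January – 7 June 2017: 158 days × 953 litres/day = 150,574 litres at €0.81/litre → €121,964.94
8 June – 31 December 2017: 207 days × 953 litres/day = 197,271 litres at €1.19/litre → €234,752.49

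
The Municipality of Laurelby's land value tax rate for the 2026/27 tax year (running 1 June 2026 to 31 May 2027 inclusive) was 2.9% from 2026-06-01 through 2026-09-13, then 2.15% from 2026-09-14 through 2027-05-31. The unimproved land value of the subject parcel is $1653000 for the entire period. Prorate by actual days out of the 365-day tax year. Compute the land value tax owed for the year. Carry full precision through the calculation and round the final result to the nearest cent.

$39105.90

2026-06-01 to 2026-09-13: 105 days at 2.9% → $1653000 × 2.9% × 105/365 = $13790.0959
2026-09-14 to 2027-05-31: 260 days at 2.15% → $1653000 × 2.15% × 260/365 = $25315.8082
Total = $39105.9041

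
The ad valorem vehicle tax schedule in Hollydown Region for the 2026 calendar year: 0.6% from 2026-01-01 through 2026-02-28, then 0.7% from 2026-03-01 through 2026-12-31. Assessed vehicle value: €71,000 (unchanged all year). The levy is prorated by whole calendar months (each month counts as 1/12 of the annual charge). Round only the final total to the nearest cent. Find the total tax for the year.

€485.17

2026-01-01 to 2026-02-28: 2 months at 0.6% → €71,000 × 0.6% × 2/12 = €71.0000
2026-03-01 to 2026-12-31: 10 months at 0.7% → €71,000 × 0.7% × 10/12 = €414.1667
Total = €485.1667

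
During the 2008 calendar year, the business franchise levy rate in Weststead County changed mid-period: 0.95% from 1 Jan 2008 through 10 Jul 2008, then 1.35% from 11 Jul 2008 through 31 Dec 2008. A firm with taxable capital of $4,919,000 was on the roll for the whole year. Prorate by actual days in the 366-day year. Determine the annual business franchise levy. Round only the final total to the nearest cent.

$56,084.66

1 Jan – 10 Jul 2008: 192 days at 0.95% → $4,919,000 × 0.95% × 192/366 = $24,514.3607
11 Jul – 31 Dec 2008: 174 days at 1.35% → $4,919,000 × 1.35% × 174/366 = $31,570.3033
Total = $56,084.6639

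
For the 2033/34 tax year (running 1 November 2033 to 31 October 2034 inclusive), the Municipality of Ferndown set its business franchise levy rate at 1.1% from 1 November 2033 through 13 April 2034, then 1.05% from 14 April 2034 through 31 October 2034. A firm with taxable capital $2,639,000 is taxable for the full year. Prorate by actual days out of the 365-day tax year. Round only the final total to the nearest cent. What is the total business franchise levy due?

1 November 2033 – 13 April 2034: 164 days at 1.1% → $2,639,000 × 1.1% × 164/365 = $13,043.1671
14 April – 31 October 2034: 201 days at 1.05% → $2,639,000 × 1.05% × 201/365 = $15,259.2041
Total = $28,302.3712

$28,302.37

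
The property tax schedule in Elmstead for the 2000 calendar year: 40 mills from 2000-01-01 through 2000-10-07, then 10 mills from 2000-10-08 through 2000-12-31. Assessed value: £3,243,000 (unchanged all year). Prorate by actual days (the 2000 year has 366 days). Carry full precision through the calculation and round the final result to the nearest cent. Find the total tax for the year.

£107,125.33

2000-01-01 to 2000-10-07: 281 days at 40 mills → £3,243,000 × 4% × 281/366 = £99,593.7705
2000-10-08 to 2000-12-31: 85 days at 10 mills → £3,243,000 × 1% × 85/366 = £7,531.5574
Total = £107,125.3279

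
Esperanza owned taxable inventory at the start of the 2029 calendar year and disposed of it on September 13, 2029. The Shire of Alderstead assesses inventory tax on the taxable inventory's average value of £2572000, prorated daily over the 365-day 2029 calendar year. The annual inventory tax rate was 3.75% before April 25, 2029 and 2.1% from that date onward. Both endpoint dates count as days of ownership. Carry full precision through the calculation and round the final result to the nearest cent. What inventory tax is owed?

£51137.00

January 1 – April 24, 2029: 114 days at 3.75% → £2572000 × 3.75% × 114/365 = £30124.1096
April 25 – September 13, 2029: 142 days at 2.1% → £2572000 × 2.1% × 142/365 = £21012.8877
Total = £51136.9973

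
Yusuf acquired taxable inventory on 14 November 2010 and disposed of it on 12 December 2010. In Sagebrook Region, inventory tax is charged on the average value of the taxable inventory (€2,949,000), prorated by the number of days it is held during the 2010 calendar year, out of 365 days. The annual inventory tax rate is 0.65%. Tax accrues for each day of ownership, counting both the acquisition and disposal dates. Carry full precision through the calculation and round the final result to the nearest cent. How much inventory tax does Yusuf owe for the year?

€1,522.98

Days held (14 November – 12 December 2010): 29 out of 365
Tax = €2,949,000 × 0.65% × 29/365 = €1,522.9767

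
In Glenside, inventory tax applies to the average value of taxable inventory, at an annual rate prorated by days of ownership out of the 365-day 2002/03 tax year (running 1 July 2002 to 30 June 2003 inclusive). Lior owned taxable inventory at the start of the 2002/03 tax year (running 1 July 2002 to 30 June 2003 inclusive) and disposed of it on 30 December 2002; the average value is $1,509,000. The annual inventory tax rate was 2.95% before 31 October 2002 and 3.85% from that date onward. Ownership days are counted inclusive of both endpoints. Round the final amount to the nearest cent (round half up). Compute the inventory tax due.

1 July – 30 October 2002: 122 days at 2.95% → $1,509,000 × 2.95% × 122/365 = $14,879.1534
31 October – 30 December 2002: 61 days at 3.85% → $1,509,000 × 3.85% × 61/365 = $9,709.2781
Total = $24,588.4315

$24,588.43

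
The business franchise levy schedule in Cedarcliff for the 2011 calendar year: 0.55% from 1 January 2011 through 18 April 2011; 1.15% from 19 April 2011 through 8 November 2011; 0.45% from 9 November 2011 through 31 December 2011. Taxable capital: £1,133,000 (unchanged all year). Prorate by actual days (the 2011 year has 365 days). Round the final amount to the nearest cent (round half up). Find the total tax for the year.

1 January – 18 April 2011: 108 days at 0.55% → £1,133,000 × 0.55% × 108/365 = £1,843.8411
19 April – 8 November 2011: 204 days at 1.15% → £1,133,000 × 1.15% × 204/365 = £7,282.2411
9 November – 31 December 2011: 53 days at 0.45% → £1,133,000 × 0.45% × 53/365 = £740.3301
Total = £9,866.4123

£9,866.41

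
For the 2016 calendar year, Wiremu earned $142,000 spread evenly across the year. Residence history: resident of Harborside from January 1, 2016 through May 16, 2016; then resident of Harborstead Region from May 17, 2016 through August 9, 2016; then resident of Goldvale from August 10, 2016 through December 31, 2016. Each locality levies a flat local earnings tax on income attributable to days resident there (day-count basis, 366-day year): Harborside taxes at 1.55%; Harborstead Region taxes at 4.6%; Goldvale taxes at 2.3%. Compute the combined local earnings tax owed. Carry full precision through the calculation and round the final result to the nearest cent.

$3,625.85

Harborside, January 1 – May 16, 2016: 137 days → $142,000 × 1.55% × 137/366 = $823.8716
Harborstead Region, May 17 – August 9, 2016: 85 days → $142,000 × 4.6% × 85/366 = $1,516.9945
Goldvale, August 10 – December 31, 2016: 144 days → $142,000 × 2.3% × 144/366 = $1,284.9836
Total = $3,625.8497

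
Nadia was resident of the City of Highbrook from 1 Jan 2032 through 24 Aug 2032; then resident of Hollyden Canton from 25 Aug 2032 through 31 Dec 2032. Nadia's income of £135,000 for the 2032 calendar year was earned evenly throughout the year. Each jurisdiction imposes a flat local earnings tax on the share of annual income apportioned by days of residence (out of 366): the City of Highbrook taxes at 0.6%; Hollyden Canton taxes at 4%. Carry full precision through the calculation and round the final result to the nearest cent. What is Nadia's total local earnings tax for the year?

The City of Highbrook, 1 Jan – 24 Aug 2032: 237 days → £135,000 × 0.6% × 237/366 = £524.5082
Hollyden Canton, 25 Aug – 31 Dec 2032: 129 days → £135,000 × 4% × 129/366 = £1,903.2787
Total = £2,427.7869

£2,427.79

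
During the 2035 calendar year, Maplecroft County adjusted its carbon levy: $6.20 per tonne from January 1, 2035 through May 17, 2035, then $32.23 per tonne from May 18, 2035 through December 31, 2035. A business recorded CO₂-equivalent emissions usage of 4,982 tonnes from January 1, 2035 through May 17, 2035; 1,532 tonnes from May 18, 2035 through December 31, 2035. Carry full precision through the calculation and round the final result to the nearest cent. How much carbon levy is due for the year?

January 1 – May 17, 2035: 4,982 tonnes at $6.20/tonne → $30888.40
May 18 – December 31, 2035: 1,532 tonnes at $32.23/tonne → $49376.36

$80264.76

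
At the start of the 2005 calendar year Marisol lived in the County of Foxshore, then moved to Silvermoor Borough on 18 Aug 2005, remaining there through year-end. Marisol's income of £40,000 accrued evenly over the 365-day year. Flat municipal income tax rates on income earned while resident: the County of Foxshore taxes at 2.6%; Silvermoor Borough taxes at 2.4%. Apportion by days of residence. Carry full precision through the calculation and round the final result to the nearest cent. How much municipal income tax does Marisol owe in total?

£1,010.19

The County of Foxshore, 1 Jan – 17 Aug 2005: 229 days → £40,000 × 2.6% × 229/365 = £652.4932
Silvermoor Borough, 18 Aug – 31 Dec 2005: 136 days → £40,000 × 2.4% × 136/365 = £357.6986
Total = £1,010.1918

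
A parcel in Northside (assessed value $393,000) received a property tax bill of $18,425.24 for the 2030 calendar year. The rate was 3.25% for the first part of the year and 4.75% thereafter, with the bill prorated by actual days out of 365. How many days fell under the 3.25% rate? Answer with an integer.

15 days

Let d = days at the first rate; then 365 − d days at the second rate.
$393,000 × [3.25%·d + 4.75%·(365−d)] / 365 = $18,425.24
Solving gives d = 15, so the new rate took effect on 16 Jan 2030.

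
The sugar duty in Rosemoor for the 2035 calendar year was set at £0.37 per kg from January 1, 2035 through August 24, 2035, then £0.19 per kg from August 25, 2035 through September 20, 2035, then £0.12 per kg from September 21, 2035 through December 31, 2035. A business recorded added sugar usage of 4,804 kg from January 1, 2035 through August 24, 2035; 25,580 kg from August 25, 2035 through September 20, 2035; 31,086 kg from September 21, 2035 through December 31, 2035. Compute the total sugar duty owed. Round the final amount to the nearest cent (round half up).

January 1 – August 24, 2035: 4,804 kg at £0.37/kg → £1777.48
August 25 – September 20, 2035: 25,580 kg at £0.19/kg → £4860.20
September 21 – December 31, 2035: 31,086 kg at £0.12/kg → £3730.32

£10368.00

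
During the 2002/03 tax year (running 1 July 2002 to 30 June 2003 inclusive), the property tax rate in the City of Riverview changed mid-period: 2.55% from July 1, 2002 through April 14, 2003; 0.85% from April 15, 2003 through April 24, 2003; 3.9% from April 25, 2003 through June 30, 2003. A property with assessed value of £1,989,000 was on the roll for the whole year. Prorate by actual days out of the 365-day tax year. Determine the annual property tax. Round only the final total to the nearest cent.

July 1, 2002 – April 14, 2003: 288 days at 2.55% → £1,989,000 × 2.55% × 288/365 = £40,019.7699
April 15 – April 24, 2003: 10 days at 0.85% → £1,989,000 × 0.85% × 10/365 = £463.1918
April 25 – June 30, 2003: 67 days at 3.9% → £1,989,000 × 3.9% × 67/365 = £14,239.0603
Total = £54,722.0219

£54,722.02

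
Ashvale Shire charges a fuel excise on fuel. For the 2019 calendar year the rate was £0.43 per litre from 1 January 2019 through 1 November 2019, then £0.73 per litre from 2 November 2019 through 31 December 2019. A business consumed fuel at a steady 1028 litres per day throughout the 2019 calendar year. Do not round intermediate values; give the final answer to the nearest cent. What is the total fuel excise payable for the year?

1 January – 1 November 2019: 305 days × 1028 litres/day = 313,540 litres at £0.43/litre → £134,822.20
2 November – 31 December 2019: 60 days × 1028 litres/day = 61,680 litres at £0.73/litre → £45,026.40

£179,848.60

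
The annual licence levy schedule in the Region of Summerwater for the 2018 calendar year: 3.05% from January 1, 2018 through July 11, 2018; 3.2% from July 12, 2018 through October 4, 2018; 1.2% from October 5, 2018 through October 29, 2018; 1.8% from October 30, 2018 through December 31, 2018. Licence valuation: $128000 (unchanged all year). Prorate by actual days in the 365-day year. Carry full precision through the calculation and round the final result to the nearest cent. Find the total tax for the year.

$3510.36

January 1 – July 11, 2018: 192 days at 3.05% → $128000 × 3.05% × 192/365 = $2053.6110
July 12 – October 4, 2018: 85 days at 3.2% → $128000 × 3.2% × 85/365 = $953.8630
October 5 – October 29, 2018: 25 days at 1.2% → $128000 × 1.2% × 25/365 = $105.2055
October 30 – December 31, 2018: 63 days at 1.8% → $128000 × 1.8% × 63/365 = $397.6767
Total = $3510.3562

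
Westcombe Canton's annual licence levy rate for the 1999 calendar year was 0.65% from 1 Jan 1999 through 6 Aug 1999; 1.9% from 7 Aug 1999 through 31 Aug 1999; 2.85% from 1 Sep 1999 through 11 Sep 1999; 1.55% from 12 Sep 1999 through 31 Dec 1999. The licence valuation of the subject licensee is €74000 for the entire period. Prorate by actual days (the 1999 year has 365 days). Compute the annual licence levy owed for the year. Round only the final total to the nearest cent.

1 Jan – 6 Aug 1999: 218 days at 0.65% → €74000 × 0.65% × 218/365 = €287.2822
7 Aug – 31 Aug 1999: 25 days at 1.9% → €74000 × 1.9% × 25/365 = €96.3014
1 Sep – 11 Sep 1999: 11 days at 2.85% → €74000 × 2.85% × 11/365 = €63.5589
12 Sep – 31 Dec 1999: 111 days at 1.55% → €74000 × 1.55% × 111/365 = €348.8137
Total = €795.9562

€795.96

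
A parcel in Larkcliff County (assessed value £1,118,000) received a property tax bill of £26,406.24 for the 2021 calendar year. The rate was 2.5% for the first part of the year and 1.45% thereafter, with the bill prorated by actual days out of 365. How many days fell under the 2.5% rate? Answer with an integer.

Let d = days at the first rate; then 365 − d days at the second rate.
£1,118,000 × [2.5%·d + 1.45%·(365−d)] / 365 = £26,406.24
Solving gives d = 317, so the new rate took effect on November 14, 2021.

317 days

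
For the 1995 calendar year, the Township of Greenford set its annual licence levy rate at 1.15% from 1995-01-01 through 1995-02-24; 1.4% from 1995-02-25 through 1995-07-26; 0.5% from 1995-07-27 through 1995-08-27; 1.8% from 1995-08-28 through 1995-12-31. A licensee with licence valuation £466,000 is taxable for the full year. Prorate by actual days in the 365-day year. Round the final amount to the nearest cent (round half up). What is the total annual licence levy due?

£6,624.22

1995-01-01 to 1995-02-24: 55 days at 1.15% → £466,000 × 1.15% × 55/365 = £807.5205
1995-02-25 to 1995-07-26: 152 days at 1.4% → £466,000 × 1.4% × 152/365 = £2,716.8438
1995-07-27 to 1995-08-27: 32 days at 0.5% → £466,000 × 0.5% × 32/365 = £204.2740
1995-08-28 to 1995-12-31: 126 days at 1.8% → £466,000 × 1.8% × 126/365 = £2,895.5836
Total = £6,624.2219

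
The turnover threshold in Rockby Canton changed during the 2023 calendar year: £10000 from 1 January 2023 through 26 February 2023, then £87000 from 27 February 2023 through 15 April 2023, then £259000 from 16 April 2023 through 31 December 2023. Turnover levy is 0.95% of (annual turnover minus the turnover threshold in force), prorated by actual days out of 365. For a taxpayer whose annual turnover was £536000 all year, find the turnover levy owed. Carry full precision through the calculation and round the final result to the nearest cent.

1 January – 26 February 2023: 57 days, exemption £10000 → (£536000 − £10000) × 0.95% × 57/365 = £780.3534
27 February – 15 April 2023: 48 days, exemption £87000 → (£536000 − £87000) × 0.95% × 48/365 = £560.9425
16 April – 31 December 2023: 260 days, exemption £259000 → (£536000 − £259000) × 0.95% × 260/365 = £1874.4932
Total = £3215.7890

£3215.79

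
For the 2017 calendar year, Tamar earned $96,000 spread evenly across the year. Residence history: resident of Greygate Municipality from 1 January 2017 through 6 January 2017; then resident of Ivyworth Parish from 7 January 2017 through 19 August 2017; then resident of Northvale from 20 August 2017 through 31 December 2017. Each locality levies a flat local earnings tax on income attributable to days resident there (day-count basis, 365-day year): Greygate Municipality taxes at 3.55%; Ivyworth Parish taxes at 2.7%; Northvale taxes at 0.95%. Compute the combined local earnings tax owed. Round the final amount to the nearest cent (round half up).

Greygate Municipality, 1 January – 6 January 2017: 6 days → $96,000 × 3.55% × 6/365 = $56.0219
Ivyworth Parish, 7 January – 19 August 2017: 225 days → $96,000 × 2.7% × 225/365 = $1,597.8082
Northvale, 20 August – 31 December 2017: 134 days → $96,000 × 0.95% × 134/365 = $334.8164
Total = $1,988.6466

$1,988.65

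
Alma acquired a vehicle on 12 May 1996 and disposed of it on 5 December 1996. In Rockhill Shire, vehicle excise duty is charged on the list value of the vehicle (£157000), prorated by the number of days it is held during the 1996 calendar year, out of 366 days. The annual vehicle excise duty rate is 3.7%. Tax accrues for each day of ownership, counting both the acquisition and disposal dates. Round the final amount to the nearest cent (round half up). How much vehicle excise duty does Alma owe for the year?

Days held (12 May – 5 December 1996): 208 out of 366
Tax = £157000 × 3.7% × 208/366 = £3301.2896

£3301.29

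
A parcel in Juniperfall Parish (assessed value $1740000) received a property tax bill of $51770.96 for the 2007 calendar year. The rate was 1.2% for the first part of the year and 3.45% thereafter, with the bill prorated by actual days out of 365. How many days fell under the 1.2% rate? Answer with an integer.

77 days

Let d = days at the first rate; then 365 − d days at the second rate.
$1740000 × [1.2%·d + 3.45%·(365−d)] / 365 = $51770.96
Solving gives d = 77, so the new rate took effect on 19 Mar 2007.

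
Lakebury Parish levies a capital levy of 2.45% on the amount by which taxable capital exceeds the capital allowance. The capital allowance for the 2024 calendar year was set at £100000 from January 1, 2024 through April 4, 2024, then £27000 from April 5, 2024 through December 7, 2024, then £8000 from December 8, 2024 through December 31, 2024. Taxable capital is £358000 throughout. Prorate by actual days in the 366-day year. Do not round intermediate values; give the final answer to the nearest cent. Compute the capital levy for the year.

£7675.80

January 1 – April 4, 2024: 95 days, exemption £100000 → (£358000 − £100000) × 2.45% × 95/366 = £1640.6967
April 5 – December 7, 2024: 247 days, exemption £27000 → (£358000 − £27000) × 2.45% × 247/366 = £5472.8046
December 8 – December 31, 2024: 24 days, exemption £8000 → (£358000 − £8000) × 2.45% × 24/366 = £562.2951
Total = £7675.7964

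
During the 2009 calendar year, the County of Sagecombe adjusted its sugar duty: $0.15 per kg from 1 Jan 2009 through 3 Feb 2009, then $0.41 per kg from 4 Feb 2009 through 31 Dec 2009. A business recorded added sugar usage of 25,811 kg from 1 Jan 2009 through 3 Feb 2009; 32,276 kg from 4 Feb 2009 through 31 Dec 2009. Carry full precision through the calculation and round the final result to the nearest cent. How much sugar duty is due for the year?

$17,104.81

1 Jan – 3 Feb 2009: 25,811 kg at $0.15/kg → $3,871.65
4 Feb – 31 Dec 2009: 32,276 kg at $0.41/kg → $13,233.16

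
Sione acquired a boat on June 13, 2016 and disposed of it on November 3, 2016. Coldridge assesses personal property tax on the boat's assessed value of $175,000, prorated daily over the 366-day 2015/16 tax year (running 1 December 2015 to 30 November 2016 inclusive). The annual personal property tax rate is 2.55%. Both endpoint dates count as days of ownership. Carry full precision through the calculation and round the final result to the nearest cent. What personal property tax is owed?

Days held (June 13 – November 3, 2016): 144 out of 366
Tax = $175,000 × 2.55% × 144/366 = $1,755.7377

$1,755.74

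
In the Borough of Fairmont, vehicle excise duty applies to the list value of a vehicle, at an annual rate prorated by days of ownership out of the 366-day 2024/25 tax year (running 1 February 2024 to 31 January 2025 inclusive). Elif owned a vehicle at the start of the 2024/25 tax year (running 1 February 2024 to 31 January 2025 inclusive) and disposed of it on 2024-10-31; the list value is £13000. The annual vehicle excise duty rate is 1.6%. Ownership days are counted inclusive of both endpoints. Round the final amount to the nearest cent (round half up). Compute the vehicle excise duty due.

£155.72

Days held (2024-02-01 to 2024-10-31): 274 out of 366
Tax = £13000 × 1.6% × 274/366 = £155.7158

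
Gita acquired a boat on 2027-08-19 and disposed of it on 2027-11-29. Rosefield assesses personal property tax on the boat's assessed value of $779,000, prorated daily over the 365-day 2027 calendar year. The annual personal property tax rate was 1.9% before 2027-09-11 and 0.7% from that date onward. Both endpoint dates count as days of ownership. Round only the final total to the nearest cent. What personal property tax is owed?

$2,127.84

2027-08-19 to 2027-09-10: 23 days at 1.9% → $779,000 × 1.9% × 23/365 = $932.6658
2027-09-11 to 2027-11-29: 80 days at 0.7% → $779,000 × 0.7% × 80/365 = $1,195.1781
Total = $2,127.8438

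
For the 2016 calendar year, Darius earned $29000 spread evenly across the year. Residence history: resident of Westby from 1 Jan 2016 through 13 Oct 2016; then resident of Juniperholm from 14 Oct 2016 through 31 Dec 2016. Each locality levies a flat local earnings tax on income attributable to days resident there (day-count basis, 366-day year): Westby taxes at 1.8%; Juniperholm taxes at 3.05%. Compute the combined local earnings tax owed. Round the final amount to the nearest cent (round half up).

$600.24

Westby, 1 Jan – 13 Oct 2016: 287 days → $29000 × 1.8% × 287/366 = $409.3279
Juniperholm, 14 Oct – 31 Dec 2016: 79 days → $29000 × 3.05% × 79/366 = $190.9167
Total = $600.2445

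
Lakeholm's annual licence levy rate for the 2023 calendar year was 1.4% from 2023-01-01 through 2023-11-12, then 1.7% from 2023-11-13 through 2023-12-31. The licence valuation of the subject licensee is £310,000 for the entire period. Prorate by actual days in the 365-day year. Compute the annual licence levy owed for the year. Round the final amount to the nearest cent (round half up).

2023-01-01 to 2023-11-12: 316 days at 1.4% → £310,000 × 1.4% × 316/365 = £3,757.3699
2023-11-13 to 2023-12-31: 49 days at 1.7% → £310,000 × 1.7% × 49/365 = £707.4795
Total = £4,464.8493

£4,464.85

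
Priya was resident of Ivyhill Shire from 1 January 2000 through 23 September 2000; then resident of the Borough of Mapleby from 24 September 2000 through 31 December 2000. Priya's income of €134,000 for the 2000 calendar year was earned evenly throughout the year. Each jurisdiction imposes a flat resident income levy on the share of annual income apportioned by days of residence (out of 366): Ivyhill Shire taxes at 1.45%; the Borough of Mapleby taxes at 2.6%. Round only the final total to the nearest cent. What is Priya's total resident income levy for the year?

Ivyhill Shire, 1 January – 23 September 2000: 267 days → €134,000 × 1.45% × 267/366 = €1,417.4344
The Borough of Mapleby, 24 September – 31 December 2000: 99 days → €134,000 × 2.6% × 99/366 = €942.3934
Total = €2,359.8279

€2,359.83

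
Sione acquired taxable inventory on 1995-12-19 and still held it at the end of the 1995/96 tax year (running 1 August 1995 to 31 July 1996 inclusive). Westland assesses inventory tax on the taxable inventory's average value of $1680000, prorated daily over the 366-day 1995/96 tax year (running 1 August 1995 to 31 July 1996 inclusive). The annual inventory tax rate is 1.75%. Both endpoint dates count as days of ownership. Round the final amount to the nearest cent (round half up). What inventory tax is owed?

Days held (1995-12-19 to 1996-07-31): 226 out of 366
Tax = $1680000 × 1.75% × 226/366 = $18154.0984

$18154.10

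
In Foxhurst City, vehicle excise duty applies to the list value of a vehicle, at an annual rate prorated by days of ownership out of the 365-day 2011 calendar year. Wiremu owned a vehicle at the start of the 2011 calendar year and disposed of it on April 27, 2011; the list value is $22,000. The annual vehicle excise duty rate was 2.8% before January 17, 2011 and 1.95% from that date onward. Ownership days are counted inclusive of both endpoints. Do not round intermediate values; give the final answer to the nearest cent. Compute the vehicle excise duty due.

January 1 – January 16, 2011: 16 days at 2.8% → $22,000 × 2.8% × 16/365 = $27.0027
January 17 – April 27, 2011: 101 days at 1.95% → $22,000 × 1.95% × 101/365 = $118.7096
Total = $145.7123

$145.71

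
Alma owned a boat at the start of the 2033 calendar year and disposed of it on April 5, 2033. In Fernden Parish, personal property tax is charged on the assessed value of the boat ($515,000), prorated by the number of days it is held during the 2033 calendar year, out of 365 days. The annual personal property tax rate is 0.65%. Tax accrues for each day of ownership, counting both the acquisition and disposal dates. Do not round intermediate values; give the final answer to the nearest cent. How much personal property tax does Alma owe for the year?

$871.27

Days held (January 1 – April 5, 2033): 95 out of 365
Tax = $515,000 × 0.65% × 95/365 = $871.2671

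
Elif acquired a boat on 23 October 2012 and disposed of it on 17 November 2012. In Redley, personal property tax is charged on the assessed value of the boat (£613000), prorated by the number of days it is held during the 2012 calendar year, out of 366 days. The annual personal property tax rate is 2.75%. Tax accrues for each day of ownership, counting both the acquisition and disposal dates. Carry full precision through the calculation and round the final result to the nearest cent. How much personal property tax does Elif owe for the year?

Days held (23 October – 17 November 2012): 26 out of 366
Tax = £613000 × 2.75% × 26/366 = £1197.5273

£1197.53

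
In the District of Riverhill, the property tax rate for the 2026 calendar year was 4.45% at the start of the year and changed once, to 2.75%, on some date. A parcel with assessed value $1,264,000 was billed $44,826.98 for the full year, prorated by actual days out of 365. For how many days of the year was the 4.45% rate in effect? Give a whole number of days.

Let d = days at the first rate; then 365 − d days at the second rate.
$1,264,000 × [4.45%·d + 2.75%·(365−d)] / 365 = $44,826.98
Solving gives d = 171, so the new rate took effect on 21 Jun 2026.

171 days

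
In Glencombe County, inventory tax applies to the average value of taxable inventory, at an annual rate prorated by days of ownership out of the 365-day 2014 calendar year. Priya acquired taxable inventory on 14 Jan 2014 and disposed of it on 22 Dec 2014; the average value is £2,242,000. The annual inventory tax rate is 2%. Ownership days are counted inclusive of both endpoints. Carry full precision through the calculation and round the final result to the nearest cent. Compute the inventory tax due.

£42,137.32

Days held (14 Jan – 22 Dec 2014): 343 out of 365
Tax = £2,242,000 × 2% × 343/365 = £42,137.3151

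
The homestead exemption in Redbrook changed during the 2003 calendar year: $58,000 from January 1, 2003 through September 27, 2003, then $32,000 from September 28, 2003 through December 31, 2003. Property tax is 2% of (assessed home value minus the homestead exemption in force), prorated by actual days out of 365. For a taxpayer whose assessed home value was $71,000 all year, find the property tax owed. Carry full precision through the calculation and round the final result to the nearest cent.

$395.34

January 1 – September 27, 2003: 270 days, exemption $58,000 → ($71,000 − $58,000) × 2% × 270/365 = $192.3288
September 28 – December 31, 2003: 95 days, exemption $32,000 → ($71,000 − $32,000) × 2% × 95/365 = $203.0137
Total = $395.3425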